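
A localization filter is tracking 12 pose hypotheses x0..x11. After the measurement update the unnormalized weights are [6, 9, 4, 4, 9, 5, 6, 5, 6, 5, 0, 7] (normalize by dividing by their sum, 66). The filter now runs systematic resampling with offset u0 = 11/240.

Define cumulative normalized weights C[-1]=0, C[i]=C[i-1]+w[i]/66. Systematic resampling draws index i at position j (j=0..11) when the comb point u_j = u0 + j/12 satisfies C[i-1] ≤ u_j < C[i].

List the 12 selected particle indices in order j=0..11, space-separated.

C = [1/11, 5/22, 19/66, 23/66, 16/33, 37/66, 43/66, 8/11, 9/11, 59/66, 59/66, 1]
j=0: u_0=11/240 ∈ [0, 1/11) → index 0
j=1: u_1=31/240 ∈ [1/11, 5/22) → index 1
j=2: u_2=17/80 ∈ [1/11, 5/22) → index 1
j=3: u_3=71/240 ∈ [19/66, 23/66) → index 3
j=4: u_4=91/240 ∈ [23/66, 16/33) → index 4
j=5: u_5=37/80 ∈ [23/66, 16/33) → index 4
j=6: u_6=131/240 ∈ [16/33, 37/66) → index 5
j=7: u_7=151/240 ∈ [37/66, 43/66) → index 6
j=8: u_8=57/80 ∈ [43/66, 8/11) → index 7
j=9: u_9=191/240 ∈ [8/11, 9/11) → index 8
j=10: u_10=211/240 ∈ [9/11, 59/66) → index 9
j=11: u_11=77/80 ∈ [59/66, 1) → index 11

0 1 1 3 4 4 5 6 7 8 9 11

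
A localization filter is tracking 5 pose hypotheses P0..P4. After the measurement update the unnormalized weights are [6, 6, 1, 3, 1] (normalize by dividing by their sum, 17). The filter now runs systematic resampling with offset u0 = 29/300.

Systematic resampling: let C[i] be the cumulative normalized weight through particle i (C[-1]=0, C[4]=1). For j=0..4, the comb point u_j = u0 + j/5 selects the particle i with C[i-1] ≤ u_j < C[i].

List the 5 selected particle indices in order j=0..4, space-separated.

C = [6/17, 12/17, 13/17, 16/17, 1]
j=0: u_0=29/300 ∈ [0, 6/17) → index 0
j=1: u_1=89/300 ∈ [0, 6/17) → index 0
j=2: u_2=149/300 ∈ [6/17, 12/17) → index 1
j=3: u_3=209/300 ∈ [6/17, 12/17) → index 1
j=4: u_4=269/300 ∈ [13/17, 16/17) → index 3

0 0 1 1 3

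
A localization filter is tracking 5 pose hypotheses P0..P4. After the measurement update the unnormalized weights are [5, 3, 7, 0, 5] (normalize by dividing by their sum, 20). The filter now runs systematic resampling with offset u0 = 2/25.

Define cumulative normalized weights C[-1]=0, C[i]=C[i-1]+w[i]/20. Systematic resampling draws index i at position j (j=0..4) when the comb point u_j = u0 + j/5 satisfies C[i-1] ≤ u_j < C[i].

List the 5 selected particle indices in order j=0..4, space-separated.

0 1 2 2 4

C = [1/4, 2/5, 3/4, 3/4, 1]
j=0: u_0=2/25 ∈ [0, 1/4) → index 0
j=1: u_1=7/25 ∈ [1/4, 2/5) → index 1
j=2: u_2=12/25 ∈ [2/5, 3/4) → index 2
j=3: u_3=17/25 ∈ [2/5, 3/4) → index 2
j=4: u_4=22/25 ∈ [3/4, 1) → index 4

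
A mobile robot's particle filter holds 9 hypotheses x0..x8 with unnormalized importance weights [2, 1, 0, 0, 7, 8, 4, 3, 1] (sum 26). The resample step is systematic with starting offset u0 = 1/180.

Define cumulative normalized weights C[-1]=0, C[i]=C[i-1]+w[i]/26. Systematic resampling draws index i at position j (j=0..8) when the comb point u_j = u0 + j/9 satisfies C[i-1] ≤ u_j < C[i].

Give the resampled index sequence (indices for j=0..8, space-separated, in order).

0 4 4 4 5 5 5 6 7

C = [1/13, 3/26, 3/26, 3/26, 5/13, 9/13, 11/13, 25/26, 1]
j=0: u_0=1/180 ∈ [0, 1/13) → index 0
j=1: u_1=7/60 ∈ [3/26, 5/13) → index 4
j=2: u_2=41/180 ∈ [3/26, 5/13) → index 4
j=3: u_3=61/180 ∈ [3/26, 5/13) → index 4
j=4: u_4=9/20 ∈ [5/13, 9/13) → index 5
j=5: u_5=101/180 ∈ [5/13, 9/13) → index 5
j=6: u_6=121/180 ∈ [5/13, 9/13) → index 5
j=7: u_7=47/60 ∈ [9/13, 11/13) → index 6
j=8: u_8=161/180 ∈ [11/13, 25/26) → index 7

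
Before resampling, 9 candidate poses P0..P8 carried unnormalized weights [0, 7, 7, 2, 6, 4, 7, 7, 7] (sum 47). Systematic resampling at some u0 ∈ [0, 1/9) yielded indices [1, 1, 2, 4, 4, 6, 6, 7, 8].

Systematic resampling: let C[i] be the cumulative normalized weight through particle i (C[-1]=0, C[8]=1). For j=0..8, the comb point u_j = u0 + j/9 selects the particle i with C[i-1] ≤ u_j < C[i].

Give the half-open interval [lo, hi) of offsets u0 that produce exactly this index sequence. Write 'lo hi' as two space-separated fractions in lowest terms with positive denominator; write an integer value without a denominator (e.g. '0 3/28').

1/141 10/423

C = [0, 7/47, 14/47, 16/47, 22/47, 26/47, 33/47, 40/47, 1]
j=0 picked index 1: u0 ∈ [0, 7/47)
j=1 picked index 1: u0 ∈ [-1/9, 16/423)
j=2 picked index 2: u0 ∈ [-31/423, 32/423)
j=3 picked index 4: u0 ∈ [1/141, 19/141)
j=4 picked index 4: u0 ∈ [-44/423, 10/423)
j=5 picked index 6: u0 ∈ [-1/423, 62/423)
j=6 picked index 6: u0 ∈ [-16/141, 5/141)
j=7 picked index 7: u0 ∈ [-32/423, 31/423)
j=8 picked index 8: u0 ∈ [-16/423, 1/9)
intersection: [1/141, 10/423)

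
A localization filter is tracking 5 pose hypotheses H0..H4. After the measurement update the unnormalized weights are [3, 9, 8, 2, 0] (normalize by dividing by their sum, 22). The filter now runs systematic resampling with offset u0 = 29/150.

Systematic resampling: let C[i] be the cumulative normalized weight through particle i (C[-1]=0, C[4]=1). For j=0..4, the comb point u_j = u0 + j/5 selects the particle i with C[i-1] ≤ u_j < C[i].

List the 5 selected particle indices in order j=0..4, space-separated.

C = [3/22, 6/11, 10/11, 1, 1]
j=0: u_0=29/150 ∈ [3/22, 6/11) → index 1
j=1: u_1=59/150 ∈ [3/22, 6/11) → index 1
j=2: u_2=89/150 ∈ [6/11, 10/11) → index 2
j=3: u_3=119/150 ∈ [6/11, 10/11) → index 2
j=4: u_4=149/150 ∈ [10/11, 1) → index 3

1 1 2 2 3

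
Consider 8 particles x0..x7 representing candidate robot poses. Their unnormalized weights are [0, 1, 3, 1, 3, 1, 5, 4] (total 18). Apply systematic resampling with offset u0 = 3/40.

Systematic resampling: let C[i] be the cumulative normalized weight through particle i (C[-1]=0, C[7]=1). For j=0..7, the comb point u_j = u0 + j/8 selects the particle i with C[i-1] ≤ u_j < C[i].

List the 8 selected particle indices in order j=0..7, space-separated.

2 2 4 5 6 6 7 7

C = [0, 1/18, 2/9, 5/18, 4/9, 1/2, 7/9, 1]
j=0: u_0=3/40 ∈ [1/18, 2/9) → index 2
j=1: u_1=1/5 ∈ [1/18, 2/9) → index 2
j=2: u_2=13/40 ∈ [5/18, 4/9) → index 4
j=3: u_3=9/20 ∈ [4/9, 1/2) → index 5
j=4: u_4=23/40 ∈ [1/2, 7/9) → index 6
j=5: u_5=7/10 ∈ [1/2, 7/9) → index 6
j=6: u_6=33/40 ∈ [7/9, 1) → index 7
j=7: u_7=19/20 ∈ [7/9, 1) → index 7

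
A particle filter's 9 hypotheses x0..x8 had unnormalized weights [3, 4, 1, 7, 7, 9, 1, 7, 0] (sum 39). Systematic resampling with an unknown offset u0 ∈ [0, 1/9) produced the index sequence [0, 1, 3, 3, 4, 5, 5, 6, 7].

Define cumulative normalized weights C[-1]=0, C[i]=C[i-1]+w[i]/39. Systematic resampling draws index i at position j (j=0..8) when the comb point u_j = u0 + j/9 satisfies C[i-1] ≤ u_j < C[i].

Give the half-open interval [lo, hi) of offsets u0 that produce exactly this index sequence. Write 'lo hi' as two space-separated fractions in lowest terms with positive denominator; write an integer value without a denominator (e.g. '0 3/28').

C = [1/13, 7/39, 8/39, 5/13, 22/39, 31/39, 32/39, 1, 1]
j=0 picked index 0: u0 ∈ [0, 1/13)
j=1 picked index 1: u0 ∈ [-4/117, 8/117)
j=2 picked index 3: u0 ∈ [-2/117, 19/117)
j=3 picked index 3: u0 ∈ [-5/39, 2/39)
j=4 picked index 4: u0 ∈ [-7/117, 14/117)
j=5 picked index 5: u0 ∈ [1/117, 28/117)
j=6 picked index 5: u0 ∈ [-4/39, 5/39)
j=7 picked index 6: u0 ∈ [2/117, 5/117)
j=8 picked index 7: u0 ∈ [-8/117, 1/9)
intersection: [2/117, 5/117)

2/117 5/117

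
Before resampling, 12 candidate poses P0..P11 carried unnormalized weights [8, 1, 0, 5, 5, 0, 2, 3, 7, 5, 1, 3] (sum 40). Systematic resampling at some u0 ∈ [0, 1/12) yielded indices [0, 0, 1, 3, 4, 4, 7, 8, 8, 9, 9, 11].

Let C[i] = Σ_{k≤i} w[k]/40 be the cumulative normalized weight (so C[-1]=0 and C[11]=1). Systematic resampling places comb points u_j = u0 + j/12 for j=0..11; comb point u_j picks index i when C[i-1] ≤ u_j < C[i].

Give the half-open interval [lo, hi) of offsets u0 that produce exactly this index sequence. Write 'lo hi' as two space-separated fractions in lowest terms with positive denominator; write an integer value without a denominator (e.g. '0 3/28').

C = [1/5, 9/40, 9/40, 7/20, 19/40, 19/40, 21/40, 3/5, 31/40, 9/10, 37/40, 1]
j=0 picked index 0: u0 ∈ [0, 1/5)
j=1 picked index 0: u0 ∈ [-1/12, 7/60)
j=2 picked index 1: u0 ∈ [1/30, 7/120)
j=3 picked index 3: u0 ∈ [-1/40, 1/10)
j=4 picked index 4: u0 ∈ [1/60, 17/120)
j=5 picked index 4: u0 ∈ [-1/15, 7/120)
j=6 picked index 7: u0 ∈ [1/40, 1/10)
j=7 picked index 8: u0 ∈ [1/60, 23/120)
j=8 picked index 8: u0 ∈ [-1/15, 13/120)
j=9 picked index 9: u0 ∈ [1/40, 3/20)
j=10 picked index 9: u0 ∈ [-7/120, 1/15)
j=11 picked index 11: u0 ∈ [1/120, 1/12)
intersection: [1/30, 7/120)

1/30 7/120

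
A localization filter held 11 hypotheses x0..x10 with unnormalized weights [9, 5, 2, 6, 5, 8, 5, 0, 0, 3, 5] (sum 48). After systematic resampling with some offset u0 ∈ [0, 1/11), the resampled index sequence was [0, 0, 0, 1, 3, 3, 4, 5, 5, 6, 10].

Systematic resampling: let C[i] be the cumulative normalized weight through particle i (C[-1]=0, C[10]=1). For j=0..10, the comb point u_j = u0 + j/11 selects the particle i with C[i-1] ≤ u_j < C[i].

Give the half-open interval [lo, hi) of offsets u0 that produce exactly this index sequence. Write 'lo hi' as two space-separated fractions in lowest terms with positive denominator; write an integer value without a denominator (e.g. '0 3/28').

0 1/528

C = [3/16, 7/24, 1/3, 11/24, 9/16, 35/48, 5/6, 5/6, 5/6, 43/48, 1]
j=0 picked index 0: u0 ∈ [0, 3/16)
j=1 picked index 0: u0 ∈ [-1/11, 17/176)
j=2 picked index 0: u0 ∈ [-2/11, 1/176)
j=3 picked index 1: u0 ∈ [-15/176, 5/264)
j=4 picked index 3: u0 ∈ [-1/33, 25/264)
j=5 picked index 3: u0 ∈ [-4/33, 1/264)
j=6 picked index 4: u0 ∈ [-23/264, 3/176)
j=7 picked index 5: u0 ∈ [-13/176, 49/528)
j=8 picked index 5: u0 ∈ [-29/176, 1/528)
j=9 picked index 6: u0 ∈ [-47/528, 1/66)
j=10 picked index 10: u0 ∈ [-7/528, 1/11)
intersection: [0, 1/528)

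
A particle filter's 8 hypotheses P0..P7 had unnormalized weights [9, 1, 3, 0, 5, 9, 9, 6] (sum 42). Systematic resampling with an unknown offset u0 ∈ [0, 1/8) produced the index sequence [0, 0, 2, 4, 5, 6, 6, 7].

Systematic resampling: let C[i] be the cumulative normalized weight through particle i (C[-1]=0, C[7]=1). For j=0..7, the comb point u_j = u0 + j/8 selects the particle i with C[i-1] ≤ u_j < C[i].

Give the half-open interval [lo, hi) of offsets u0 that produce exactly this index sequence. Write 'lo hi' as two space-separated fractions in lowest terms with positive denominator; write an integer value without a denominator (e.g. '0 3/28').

1/56 3/56

C = [3/14, 5/21, 13/42, 13/42, 3/7, 9/14, 6/7, 1]
j=0 picked index 0: u0 ∈ [0, 3/14)
j=1 picked index 0: u0 ∈ [-1/8, 5/56)
j=2 picked index 2: u0 ∈ [-1/84, 5/84)
j=3 picked index 4: u0 ∈ [-11/168, 3/56)
j=4 picked index 5: u0 ∈ [-1/14, 1/7)
j=5 picked index 6: u0 ∈ [1/56, 13/56)
j=6 picked index 6: u0 ∈ [-3/28, 3/28)
j=7 picked index 7: u0 ∈ [-1/56, 1/8)
intersection: [1/56, 3/56)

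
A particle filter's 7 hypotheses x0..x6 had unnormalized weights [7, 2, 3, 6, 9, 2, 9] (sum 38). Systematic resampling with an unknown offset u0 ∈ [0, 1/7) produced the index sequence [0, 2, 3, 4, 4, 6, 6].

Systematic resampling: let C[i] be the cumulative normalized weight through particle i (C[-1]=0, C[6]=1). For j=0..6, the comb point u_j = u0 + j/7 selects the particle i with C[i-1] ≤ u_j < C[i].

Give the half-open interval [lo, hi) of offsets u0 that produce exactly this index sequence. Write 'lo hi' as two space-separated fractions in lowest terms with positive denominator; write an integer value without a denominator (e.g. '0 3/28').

25/266 37/266

C = [7/38, 9/38, 6/19, 9/19, 27/38, 29/38, 1]
j=0 picked index 0: u0 ∈ [0, 7/38)
j=1 picked index 2: u0 ∈ [25/266, 23/133)
j=2 picked index 3: u0 ∈ [4/133, 25/133)
j=3 picked index 4: u0 ∈ [6/133, 75/266)
j=4 picked index 4: u0 ∈ [-13/133, 37/266)
j=5 picked index 6: u0 ∈ [13/266, 2/7)
j=6 picked index 6: u0 ∈ [-25/266, 1/7)
intersection: [25/266, 37/266)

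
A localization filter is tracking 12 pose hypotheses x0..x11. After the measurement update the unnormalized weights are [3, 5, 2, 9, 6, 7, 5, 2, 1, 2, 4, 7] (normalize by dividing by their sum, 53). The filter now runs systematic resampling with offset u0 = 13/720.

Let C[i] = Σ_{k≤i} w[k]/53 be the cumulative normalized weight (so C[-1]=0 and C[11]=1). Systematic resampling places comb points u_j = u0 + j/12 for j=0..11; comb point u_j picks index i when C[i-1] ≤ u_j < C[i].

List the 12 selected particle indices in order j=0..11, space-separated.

C = [3/53, 8/53, 10/53, 19/53, 25/53, 32/53, 37/53, 39/53, 40/53, 42/53, 46/53, 1]
j=0: u_0=13/720 ∈ [0, 3/53) → index 0
j=1: u_1=73/720 ∈ [3/53, 8/53) → index 1
j=2: u_2=133/720 ∈ [8/53, 10/53) → index 2
j=3: u_3=193/720 ∈ [10/53, 19/53) → index 3
j=4: u_4=253/720 ∈ [10/53, 19/53) → index 3
j=5: u_5=313/720 ∈ [19/53, 25/53) → index 4
j=6: u_6=373/720 ∈ [25/53, 32/53) → index 5
j=7: u_7=433/720 ∈ [25/53, 32/53) → index 5
j=8: u_8=493/720 ∈ [32/53, 37/53) → index 6
j=9: u_9=553/720 ∈ [40/53, 42/53) → index 9
j=10: u_10=613/720 ∈ [42/53, 46/53) → index 10
j=11: u_11=673/720 ∈ [46/53, 1) → index 11

0 1 2 3 3 4 5 5 6 9 10 11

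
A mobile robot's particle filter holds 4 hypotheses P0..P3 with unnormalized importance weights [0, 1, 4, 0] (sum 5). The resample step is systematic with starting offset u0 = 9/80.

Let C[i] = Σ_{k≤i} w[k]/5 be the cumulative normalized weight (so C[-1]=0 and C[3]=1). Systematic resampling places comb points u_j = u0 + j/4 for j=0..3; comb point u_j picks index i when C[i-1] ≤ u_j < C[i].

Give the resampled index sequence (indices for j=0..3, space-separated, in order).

C = [0, 1/5, 1, 1]
j=0: u_0=9/80 ∈ [0, 1/5) → index 1
j=1: u_1=29/80 ∈ [1/5, 1) → index 2
j=2: u_2=49/80 ∈ [1/5, 1) → index 2
j=3: u_3=69/80 ∈ [1/5, 1) → index 2

1 2 2 2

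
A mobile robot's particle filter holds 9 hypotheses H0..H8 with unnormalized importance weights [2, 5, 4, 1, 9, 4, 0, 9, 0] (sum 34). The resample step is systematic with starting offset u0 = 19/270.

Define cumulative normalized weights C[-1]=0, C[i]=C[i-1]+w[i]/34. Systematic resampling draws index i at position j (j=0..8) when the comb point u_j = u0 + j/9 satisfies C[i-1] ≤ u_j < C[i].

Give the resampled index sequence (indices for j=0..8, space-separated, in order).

1 1 2 4 4 5 7 7 7

C = [1/17, 7/34, 11/34, 6/17, 21/34, 25/34, 25/34, 1, 1]
j=0: u_0=19/270 ∈ [1/17, 7/34) → index 1
j=1: u_1=49/270 ∈ [1/17, 7/34) → index 1
j=2: u_2=79/270 ∈ [7/34, 11/34) → index 2
j=3: u_3=109/270 ∈ [6/17, 21/34) → index 4
j=4: u_4=139/270 ∈ [6/17, 21/34) → index 4
j=5: u_5=169/270 ∈ [21/34, 25/34) → index 5
j=6: u_6=199/270 ∈ [25/34, 1) → index 7
j=7: u_7=229/270 ∈ [25/34, 1) → index 7
j=8: u_8=259/270 ∈ [25/34, 1) → index 7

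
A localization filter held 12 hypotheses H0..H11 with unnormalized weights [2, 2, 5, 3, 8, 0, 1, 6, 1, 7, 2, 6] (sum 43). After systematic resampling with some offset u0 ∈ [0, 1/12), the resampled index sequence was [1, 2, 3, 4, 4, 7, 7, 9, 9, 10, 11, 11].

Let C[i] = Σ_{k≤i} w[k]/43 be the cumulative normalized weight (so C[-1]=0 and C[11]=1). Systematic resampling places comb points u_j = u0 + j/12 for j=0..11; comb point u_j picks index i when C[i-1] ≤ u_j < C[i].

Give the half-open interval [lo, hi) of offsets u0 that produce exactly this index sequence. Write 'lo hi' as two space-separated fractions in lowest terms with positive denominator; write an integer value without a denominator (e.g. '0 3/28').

C = [2/43, 4/43, 9/43, 12/43, 20/43, 20/43, 21/43, 27/43, 28/43, 35/43, 37/43, 1]
j=0 picked index 1: u0 ∈ [2/43, 4/43)
j=1 picked index 2: u0 ∈ [5/516, 65/516)
j=2 picked index 3: u0 ∈ [11/258, 29/258)
j=3 picked index 4: u0 ∈ [5/172, 37/172)
j=4 picked index 4: u0 ∈ [-7/129, 17/129)
j=5 picked index 7: u0 ∈ [37/516, 109/516)
j=6 picked index 7: u0 ∈ [-1/86, 11/86)
j=7 picked index 9: u0 ∈ [35/516, 119/516)
j=8 picked index 9: u0 ∈ [-2/129, 19/129)
j=9 picked index 10: u0 ∈ [11/172, 19/172)
j=10 picked index 11: u0 ∈ [7/258, 1/6)
j=11 picked index 11: u0 ∈ [-29/516, 1/12)
intersection: [37/516, 1/12)

37/516 1/12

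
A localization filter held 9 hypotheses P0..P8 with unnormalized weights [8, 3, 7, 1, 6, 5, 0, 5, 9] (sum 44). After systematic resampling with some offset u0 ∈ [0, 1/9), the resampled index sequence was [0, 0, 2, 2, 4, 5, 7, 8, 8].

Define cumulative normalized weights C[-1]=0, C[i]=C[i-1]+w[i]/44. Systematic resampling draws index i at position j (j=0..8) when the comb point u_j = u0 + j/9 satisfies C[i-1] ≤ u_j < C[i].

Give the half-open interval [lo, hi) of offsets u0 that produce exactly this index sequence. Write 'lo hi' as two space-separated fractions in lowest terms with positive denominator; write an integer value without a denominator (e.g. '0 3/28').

1/36 7/99

C = [2/11, 1/4, 9/22, 19/44, 25/44, 15/22, 15/22, 35/44, 1]
j=0 picked index 0: u0 ∈ [0, 2/11)
j=1 picked index 0: u0 ∈ [-1/9, 7/99)
j=2 picked index 2: u0 ∈ [1/36, 37/198)
j=3 picked index 2: u0 ∈ [-1/12, 5/66)
j=4 picked index 4: u0 ∈ [-5/396, 49/396)
j=5 picked index 5: u0 ∈ [5/396, 25/198)
j=6 picked index 7: u0 ∈ [1/66, 17/132)
j=7 picked index 8: u0 ∈ [7/396, 2/9)
j=8 picked index 8: u0 ∈ [-37/396, 1/9)
intersection: [1/36, 7/99)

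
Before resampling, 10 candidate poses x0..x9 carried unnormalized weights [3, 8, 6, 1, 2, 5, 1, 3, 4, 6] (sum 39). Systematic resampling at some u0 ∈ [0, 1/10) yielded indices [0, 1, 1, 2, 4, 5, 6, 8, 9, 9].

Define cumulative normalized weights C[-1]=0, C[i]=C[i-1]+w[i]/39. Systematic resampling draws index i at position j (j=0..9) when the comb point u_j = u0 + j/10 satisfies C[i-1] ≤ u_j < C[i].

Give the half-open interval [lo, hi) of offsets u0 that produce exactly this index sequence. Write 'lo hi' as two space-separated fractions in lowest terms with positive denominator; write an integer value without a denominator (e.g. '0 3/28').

C = [1/13, 11/39, 17/39, 6/13, 20/39, 25/39, 2/3, 29/39, 11/13, 1]
j=0 picked index 0: u0 ∈ [0, 1/13)
j=1 picked index 1: u0 ∈ [-3/130, 71/390)
j=2 picked index 1: u0 ∈ [-8/65, 16/195)
j=3 picked index 2: u0 ∈ [-7/390, 53/390)
j=4 picked index 4: u0 ∈ [4/65, 22/195)
j=5 picked index 5: u0 ∈ [1/78, 11/78)
j=6 picked index 6: u0 ∈ [8/195, 1/15)
j=7 picked index 8: u0 ∈ [17/390, 19/130)
j=8 picked index 9: u0 ∈ [3/65, 1/5)
j=9 picked index 9: u0 ∈ [-7/130, 1/10)
intersection: [4/65, 1/15)

4/65 1/15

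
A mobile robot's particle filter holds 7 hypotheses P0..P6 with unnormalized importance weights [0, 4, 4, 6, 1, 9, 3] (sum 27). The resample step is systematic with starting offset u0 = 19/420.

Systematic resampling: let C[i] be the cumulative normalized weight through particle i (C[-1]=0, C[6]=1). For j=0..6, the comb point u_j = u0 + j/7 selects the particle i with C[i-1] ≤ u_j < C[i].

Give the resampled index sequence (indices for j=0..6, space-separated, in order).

C = [0, 4/27, 8/27, 14/27, 5/9, 8/9, 1]
j=0: u_0=19/420 ∈ [0, 4/27) → index 1
j=1: u_1=79/420 ∈ [4/27, 8/27) → index 2
j=2: u_2=139/420 ∈ [8/27, 14/27) → index 3
j=3: u_3=199/420 ∈ [8/27, 14/27) → index 3
j=4: u_4=37/60 ∈ [5/9, 8/9) → index 5
j=5: u_5=319/420 ∈ [5/9, 8/9) → index 5
j=6: u_6=379/420 ∈ [8/9, 1) → index 6

1 2 3 3 5 5 6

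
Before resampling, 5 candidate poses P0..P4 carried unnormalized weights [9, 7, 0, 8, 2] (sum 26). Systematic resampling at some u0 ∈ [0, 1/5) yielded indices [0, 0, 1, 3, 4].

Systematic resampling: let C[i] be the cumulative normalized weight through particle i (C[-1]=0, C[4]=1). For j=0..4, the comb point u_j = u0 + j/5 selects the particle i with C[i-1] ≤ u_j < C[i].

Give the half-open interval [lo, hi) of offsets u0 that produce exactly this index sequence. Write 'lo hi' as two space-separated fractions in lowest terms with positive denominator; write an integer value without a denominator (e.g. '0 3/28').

8/65 19/130

C = [9/26, 8/13, 8/13, 12/13, 1]
j=0 picked index 0: u0 ∈ [0, 9/26)
j=1 picked index 0: u0 ∈ [-1/5, 19/130)
j=2 picked index 1: u0 ∈ [-7/130, 14/65)
j=3 picked index 3: u0 ∈ [1/65, 21/65)
j=4 picked index 4: u0 ∈ [8/65, 1/5)
intersection: [8/65, 19/130)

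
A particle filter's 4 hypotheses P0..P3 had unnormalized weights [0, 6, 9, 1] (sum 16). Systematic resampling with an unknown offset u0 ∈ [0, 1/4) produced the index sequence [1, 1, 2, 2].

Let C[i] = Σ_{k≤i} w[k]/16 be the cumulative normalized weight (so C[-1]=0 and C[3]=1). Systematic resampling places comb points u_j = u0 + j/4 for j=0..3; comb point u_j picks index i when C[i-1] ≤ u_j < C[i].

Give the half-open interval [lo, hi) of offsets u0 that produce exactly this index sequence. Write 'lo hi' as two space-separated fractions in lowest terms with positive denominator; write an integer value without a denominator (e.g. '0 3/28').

0 1/8

C = [0, 3/8, 15/16, 1]
j=0 picked index 1: u0 ∈ [0, 3/8)
j=1 picked index 1: u0 ∈ [-1/4, 1/8)
j=2 picked index 2: u0 ∈ [-1/8, 7/16)
j=3 picked index 2: u0 ∈ [-3/8, 3/16)
intersection: [0, 1/8)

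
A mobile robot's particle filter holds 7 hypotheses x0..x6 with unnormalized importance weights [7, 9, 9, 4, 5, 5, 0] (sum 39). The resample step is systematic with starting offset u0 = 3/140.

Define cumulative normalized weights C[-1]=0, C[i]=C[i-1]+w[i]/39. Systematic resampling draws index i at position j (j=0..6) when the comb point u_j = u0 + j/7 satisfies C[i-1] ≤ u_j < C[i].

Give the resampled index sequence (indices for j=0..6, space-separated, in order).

C = [7/39, 16/39, 25/39, 29/39, 34/39, 1, 1]
j=0: u_0=3/140 ∈ [0, 7/39) → index 0
j=1: u_1=23/140 ∈ [0, 7/39) → index 0
j=2: u_2=43/140 ∈ [7/39, 16/39) → index 1
j=3: u_3=9/20 ∈ [16/39, 25/39) → index 2
j=4: u_4=83/140 ∈ [16/39, 25/39) → index 2
j=5: u_5=103/140 ∈ [25/39, 29/39) → index 3
j=6: u_6=123/140 ∈ [34/39, 1) → index 5

0 0 1 2 2 3 5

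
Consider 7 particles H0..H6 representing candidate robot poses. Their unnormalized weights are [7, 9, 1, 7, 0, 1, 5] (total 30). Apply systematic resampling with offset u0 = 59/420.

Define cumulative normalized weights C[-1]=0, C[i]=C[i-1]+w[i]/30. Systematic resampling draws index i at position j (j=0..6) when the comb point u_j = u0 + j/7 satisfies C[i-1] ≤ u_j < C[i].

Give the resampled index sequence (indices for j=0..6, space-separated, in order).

C = [7/30, 8/15, 17/30, 4/5, 4/5, 5/6, 1]
j=0: u_0=59/420 ∈ [0, 7/30) → index 0
j=1: u_1=17/60 ∈ [7/30, 8/15) → index 1
j=2: u_2=179/420 ∈ [7/30, 8/15) → index 1
j=3: u_3=239/420 ∈ [17/30, 4/5) → index 3
j=4: u_4=299/420 ∈ [17/30, 4/5) → index 3
j=5: u_5=359/420 ∈ [5/6, 1) → index 6
j=6: u_6=419/420 ∈ [5/6, 1) → index 6

0 1 1 3 3 6 6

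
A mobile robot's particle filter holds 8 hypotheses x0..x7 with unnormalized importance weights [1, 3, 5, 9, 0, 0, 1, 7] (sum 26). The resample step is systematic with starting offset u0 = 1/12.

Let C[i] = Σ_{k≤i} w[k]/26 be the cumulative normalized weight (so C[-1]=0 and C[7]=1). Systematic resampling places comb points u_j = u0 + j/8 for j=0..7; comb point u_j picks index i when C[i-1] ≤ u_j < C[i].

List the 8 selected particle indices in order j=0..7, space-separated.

C = [1/26, 2/13, 9/26, 9/13, 9/13, 9/13, 19/26, 1]
j=0: u_0=1/12 ∈ [1/26, 2/13) → index 1
j=1: u_1=5/24 ∈ [2/13, 9/26) → index 2
j=2: u_2=1/3 ∈ [2/13, 9/26) → index 2
j=3: u_3=11/24 ∈ [9/26, 9/13) → index 3
j=4: u_4=7/12 ∈ [9/26, 9/13) → index 3
j=5: u_5=17/24 ∈ [9/13, 19/26) → index 6
j=6: u_6=5/6 ∈ [19/26, 1) → index 7
j=7: u_7=23/24 ∈ [19/26, 1) → index 7

1 2 2 3 3 6 7 7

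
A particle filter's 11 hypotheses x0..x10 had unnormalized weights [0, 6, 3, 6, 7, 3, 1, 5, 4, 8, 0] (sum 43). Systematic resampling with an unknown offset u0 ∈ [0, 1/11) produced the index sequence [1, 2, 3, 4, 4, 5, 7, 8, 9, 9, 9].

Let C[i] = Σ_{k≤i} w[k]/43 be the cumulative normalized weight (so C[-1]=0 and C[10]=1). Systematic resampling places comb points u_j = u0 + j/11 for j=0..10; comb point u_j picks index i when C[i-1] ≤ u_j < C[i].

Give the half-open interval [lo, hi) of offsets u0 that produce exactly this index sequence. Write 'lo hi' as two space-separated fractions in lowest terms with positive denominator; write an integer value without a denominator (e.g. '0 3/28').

41/473 1/11

C = [0, 6/43, 9/43, 15/43, 22/43, 25/43, 26/43, 31/43, 35/43, 1, 1]
j=0 picked index 1: u0 ∈ [0, 6/43)
j=1 picked index 2: u0 ∈ [23/473, 56/473)
j=2 picked index 3: u0 ∈ [13/473, 79/473)
j=3 picked index 4: u0 ∈ [36/473, 113/473)
j=4 picked index 4: u0 ∈ [-7/473, 70/473)
j=5 picked index 5: u0 ∈ [27/473, 60/473)
j=6 picked index 7: u0 ∈ [28/473, 83/473)
j=7 picked index 8: u0 ∈ [40/473, 84/473)
j=8 picked index 9: u0 ∈ [41/473, 3/11)
j=9 picked index 9: u0 ∈ [-2/473, 2/11)
j=10 picked index 9: u0 ∈ [-45/473, 1/11)
intersection: [41/473, 1/11)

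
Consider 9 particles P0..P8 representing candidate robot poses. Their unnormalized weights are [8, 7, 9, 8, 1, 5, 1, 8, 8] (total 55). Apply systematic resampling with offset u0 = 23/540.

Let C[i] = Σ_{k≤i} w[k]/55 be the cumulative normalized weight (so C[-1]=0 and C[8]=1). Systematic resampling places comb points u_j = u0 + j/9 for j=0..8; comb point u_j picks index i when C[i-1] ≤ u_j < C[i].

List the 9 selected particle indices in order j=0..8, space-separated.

0 1 1 2 3 4 7 7 8

C = [8/55, 3/11, 24/55, 32/55, 3/5, 38/55, 39/55, 47/55, 1]
j=0: u_0=23/540 ∈ [0, 8/55) → index 0
j=1: u_1=83/540 ∈ [8/55, 3/11) → index 1
j=2: u_2=143/540 ∈ [8/55, 3/11) → index 1
j=3: u_3=203/540 ∈ [3/11, 24/55) → index 2
j=4: u_4=263/540 ∈ [24/55, 32/55) → index 3
j=5: u_5=323/540 ∈ [32/55, 3/5) → index 4
j=6: u_6=383/540 ∈ [39/55, 47/55) → index 7
j=7: u_7=443/540 ∈ [39/55, 47/55) → index 7
j=8: u_8=503/540 ∈ [47/55, 1) → index 8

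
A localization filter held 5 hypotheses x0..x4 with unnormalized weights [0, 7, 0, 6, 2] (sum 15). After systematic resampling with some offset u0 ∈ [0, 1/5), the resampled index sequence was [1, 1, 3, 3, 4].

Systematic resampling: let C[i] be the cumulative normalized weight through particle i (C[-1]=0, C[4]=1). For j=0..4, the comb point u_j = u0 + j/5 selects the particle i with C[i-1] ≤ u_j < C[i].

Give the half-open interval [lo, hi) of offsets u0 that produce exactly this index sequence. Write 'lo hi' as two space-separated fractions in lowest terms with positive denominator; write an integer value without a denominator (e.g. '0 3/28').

C = [0, 7/15, 7/15, 13/15, 1]
j=0 picked index 1: u0 ∈ [0, 7/15)
j=1 picked index 1: u0 ∈ [-1/5, 4/15)
j=2 picked index 3: u0 ∈ [1/15, 7/15)
j=3 picked index 3: u0 ∈ [-2/15, 4/15)
j=4 picked index 4: u0 ∈ [1/15, 1/5)
intersection: [1/15, 1/5)

1/15 1/5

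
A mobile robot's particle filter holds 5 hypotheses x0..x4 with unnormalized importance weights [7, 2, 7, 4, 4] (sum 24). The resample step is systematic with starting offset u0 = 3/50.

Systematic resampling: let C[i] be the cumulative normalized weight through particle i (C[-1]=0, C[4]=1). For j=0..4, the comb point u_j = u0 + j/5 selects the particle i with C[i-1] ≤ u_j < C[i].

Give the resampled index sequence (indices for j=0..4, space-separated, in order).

C = [7/24, 3/8, 2/3, 5/6, 1]
j=0: u_0=3/50 ∈ [0, 7/24) → index 0
j=1: u_1=13/50 ∈ [0, 7/24) → index 0
j=2: u_2=23/50 ∈ [3/8, 2/3) → index 2
j=3: u_3=33/50 ∈ [3/8, 2/3) → index 2
j=4: u_4=43/50 ∈ [5/6, 1) → index 4

0 0 2 2 4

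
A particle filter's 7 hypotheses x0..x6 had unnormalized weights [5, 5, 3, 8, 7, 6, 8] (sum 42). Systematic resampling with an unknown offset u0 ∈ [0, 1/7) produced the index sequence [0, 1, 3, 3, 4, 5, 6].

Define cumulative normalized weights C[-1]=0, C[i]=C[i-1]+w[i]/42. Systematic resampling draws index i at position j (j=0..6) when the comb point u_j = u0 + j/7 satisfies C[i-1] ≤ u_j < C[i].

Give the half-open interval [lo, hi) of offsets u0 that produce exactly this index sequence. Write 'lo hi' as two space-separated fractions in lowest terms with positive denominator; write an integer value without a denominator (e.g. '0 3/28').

C = [5/42, 5/21, 13/42, 1/2, 2/3, 17/21, 1]
j=0 picked index 0: u0 ∈ [0, 5/42)
j=1 picked index 1: u0 ∈ [-1/42, 2/21)
j=2 picked index 3: u0 ∈ [1/42, 3/14)
j=3 picked index 3: u0 ∈ [-5/42, 1/14)
j=4 picked index 4: u0 ∈ [-1/14, 2/21)
j=5 picked index 5: u0 ∈ [-1/21, 2/21)
j=6 picked index 6: u0 ∈ [-1/21, 1/7)
intersection: [1/42, 1/14)

1/42 1/14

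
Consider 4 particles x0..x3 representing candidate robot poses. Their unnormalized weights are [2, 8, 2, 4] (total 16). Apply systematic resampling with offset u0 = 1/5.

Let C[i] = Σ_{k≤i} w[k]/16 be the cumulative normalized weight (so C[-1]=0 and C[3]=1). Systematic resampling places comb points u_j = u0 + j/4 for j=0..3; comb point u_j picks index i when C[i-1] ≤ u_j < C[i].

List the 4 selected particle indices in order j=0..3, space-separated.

1 1 2 3

C = [1/8, 5/8, 3/4, 1]
j=0: u_0=1/5 ∈ [1/8, 5/8) → index 1
j=1: u_1=9/20 ∈ [1/8, 5/8) → index 1
j=2: u_2=7/10 ∈ [5/8, 3/4) → index 2
j=3: u_3=19/20 ∈ [3/4, 1) → index 3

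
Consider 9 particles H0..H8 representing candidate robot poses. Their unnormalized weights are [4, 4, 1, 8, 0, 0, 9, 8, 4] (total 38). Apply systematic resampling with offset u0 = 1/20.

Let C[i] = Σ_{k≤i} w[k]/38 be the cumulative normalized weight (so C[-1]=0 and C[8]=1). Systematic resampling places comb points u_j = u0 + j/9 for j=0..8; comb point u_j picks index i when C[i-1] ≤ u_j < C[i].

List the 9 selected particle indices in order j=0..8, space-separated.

C = [2/19, 4/19, 9/38, 17/38, 17/38, 17/38, 13/19, 17/19, 1]
j=0: u_0=1/20 ∈ [0, 2/19) → index 0
j=1: u_1=29/180 ∈ [2/19, 4/19) → index 1
j=2: u_2=49/180 ∈ [9/38, 17/38) → index 3
j=3: u_3=23/60 ∈ [9/38, 17/38) → index 3
j=4: u_4=89/180 ∈ [17/38, 13/19) → index 6
j=5: u_5=109/180 ∈ [17/38, 13/19) → index 6
j=6: u_6=43/60 ∈ [13/19, 17/19) → index 7
j=7: u_7=149/180 ∈ [13/19, 17/19) → index 7
j=8: u_8=169/180 ∈ [17/19, 1) → index 8

0 1 3 3 6 6 7 7 8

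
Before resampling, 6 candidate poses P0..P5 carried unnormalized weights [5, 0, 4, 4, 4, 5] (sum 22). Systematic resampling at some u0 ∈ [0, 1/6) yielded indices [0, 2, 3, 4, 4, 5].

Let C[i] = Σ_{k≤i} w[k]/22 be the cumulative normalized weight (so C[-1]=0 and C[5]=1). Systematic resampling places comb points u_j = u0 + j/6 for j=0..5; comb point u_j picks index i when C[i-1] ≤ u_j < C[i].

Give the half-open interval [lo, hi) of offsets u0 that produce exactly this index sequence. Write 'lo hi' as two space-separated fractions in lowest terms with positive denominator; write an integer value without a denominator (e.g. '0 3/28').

1/11 7/66

C = [5/22, 5/22, 9/22, 13/22, 17/22, 1]
j=0 picked index 0: u0 ∈ [0, 5/22)
j=1 picked index 2: u0 ∈ [2/33, 8/33)
j=2 picked index 3: u0 ∈ [5/66, 17/66)
j=3 picked index 4: u0 ∈ [1/11, 3/11)
j=4 picked index 4: u0 ∈ [-5/66, 7/66)
j=5 picked index 5: u0 ∈ [-2/33, 1/6)
intersection: [1/11, 7/66)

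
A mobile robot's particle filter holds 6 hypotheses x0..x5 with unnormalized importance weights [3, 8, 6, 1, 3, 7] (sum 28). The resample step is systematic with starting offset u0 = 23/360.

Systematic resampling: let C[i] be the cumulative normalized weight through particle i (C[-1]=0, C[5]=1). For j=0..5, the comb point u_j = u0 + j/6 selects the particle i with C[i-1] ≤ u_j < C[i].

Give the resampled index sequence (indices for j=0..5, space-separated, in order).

0 1 2 2 4 5

C = [3/28, 11/28, 17/28, 9/14, 3/4, 1]
j=0: u_0=23/360 ∈ [0, 3/28) → index 0
j=1: u_1=83/360 ∈ [3/28, 11/28) → index 1
j=2: u_2=143/360 ∈ [11/28, 17/28) → index 2
j=3: u_3=203/360 ∈ [11/28, 17/28) → index 2
j=4: u_4=263/360 ∈ [9/14, 3/4) → index 4
j=5: u_5=323/360 ∈ [3/4, 1) → index 5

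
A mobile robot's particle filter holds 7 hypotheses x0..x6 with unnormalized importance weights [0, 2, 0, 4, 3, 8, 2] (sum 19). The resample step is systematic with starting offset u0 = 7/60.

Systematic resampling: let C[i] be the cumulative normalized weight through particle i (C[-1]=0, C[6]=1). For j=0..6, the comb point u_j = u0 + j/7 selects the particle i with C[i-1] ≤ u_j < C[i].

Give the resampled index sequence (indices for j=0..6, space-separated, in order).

3 3 4 5 5 5 6

C = [0, 2/19, 2/19, 6/19, 9/19, 17/19, 1]
j=0: u_0=7/60 ∈ [2/19, 6/19) → index 3
j=1: u_1=109/420 ∈ [2/19, 6/19) → index 3
j=2: u_2=169/420 ∈ [6/19, 9/19) → index 4
j=3: u_3=229/420 ∈ [9/19, 17/19) → index 5
j=4: u_4=289/420 ∈ [9/19, 17/19) → index 5
j=5: u_5=349/420 ∈ [9/19, 17/19) → index 5
j=6: u_6=409/420 ∈ [17/19, 1) → index 6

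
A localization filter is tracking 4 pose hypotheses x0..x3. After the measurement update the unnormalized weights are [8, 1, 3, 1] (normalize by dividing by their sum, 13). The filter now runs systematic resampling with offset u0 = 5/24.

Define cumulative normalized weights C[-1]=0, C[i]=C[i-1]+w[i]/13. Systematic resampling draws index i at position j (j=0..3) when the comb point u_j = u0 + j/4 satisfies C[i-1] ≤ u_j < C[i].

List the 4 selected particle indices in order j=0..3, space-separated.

0 0 2 3

C = [8/13, 9/13, 12/13, 1]
j=0: u_0=5/24 ∈ [0, 8/13) → index 0
j=1: u_1=11/24 ∈ [0, 8/13) → index 0
j=2: u_2=17/24 ∈ [9/13, 12/13) → index 2
j=3: u_3=23/24 ∈ [12/13, 1) → index 3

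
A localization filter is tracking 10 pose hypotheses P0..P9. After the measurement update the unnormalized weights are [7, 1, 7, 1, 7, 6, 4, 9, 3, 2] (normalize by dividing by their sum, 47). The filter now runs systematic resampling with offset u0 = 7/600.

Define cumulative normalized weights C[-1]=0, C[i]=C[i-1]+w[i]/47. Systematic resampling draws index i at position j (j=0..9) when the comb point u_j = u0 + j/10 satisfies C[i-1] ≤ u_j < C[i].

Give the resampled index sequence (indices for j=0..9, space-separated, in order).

C = [7/47, 8/47, 15/47, 16/47, 23/47, 29/47, 33/47, 42/47, 45/47, 1]
j=0: u_0=7/600 ∈ [0, 7/47) → index 0
j=1: u_1=67/600 ∈ [0, 7/47) → index 0
j=2: u_2=127/600 ∈ [8/47, 15/47) → index 2
j=3: u_3=187/600 ∈ [8/47, 15/47) → index 2
j=4: u_4=247/600 ∈ [16/47, 23/47) → index 4
j=5: u_5=307/600 ∈ [23/47, 29/47) → index 5
j=6: u_6=367/600 ∈ [23/47, 29/47) → index 5
j=7: u_7=427/600 ∈ [33/47, 42/47) → index 7
j=8: u_8=487/600 ∈ [33/47, 42/47) → index 7
j=9: u_9=547/600 ∈ [42/47, 45/47) → index 8

0 0 2 2 4 5 5 7 7 8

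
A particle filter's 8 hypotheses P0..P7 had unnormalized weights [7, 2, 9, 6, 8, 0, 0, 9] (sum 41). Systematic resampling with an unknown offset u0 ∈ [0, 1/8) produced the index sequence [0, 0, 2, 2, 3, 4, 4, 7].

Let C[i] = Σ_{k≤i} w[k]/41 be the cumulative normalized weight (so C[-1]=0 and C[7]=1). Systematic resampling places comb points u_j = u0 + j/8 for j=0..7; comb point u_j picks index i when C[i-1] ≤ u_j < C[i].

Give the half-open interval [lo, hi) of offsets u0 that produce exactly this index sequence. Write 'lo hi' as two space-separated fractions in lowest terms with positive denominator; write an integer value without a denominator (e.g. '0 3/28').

0 5/164

C = [7/41, 9/41, 18/41, 24/41, 32/41, 32/41, 32/41, 1]
j=0 picked index 0: u0 ∈ [0, 7/41)
j=1 picked index 0: u0 ∈ [-1/8, 15/328)
j=2 picked index 2: u0 ∈ [-5/164, 31/164)
j=3 picked index 2: u0 ∈ [-51/328, 21/328)
j=4 picked index 3: u0 ∈ [-5/82, 7/82)
j=5 picked index 4: u0 ∈ [-13/328, 51/328)
j=6 picked index 4: u0 ∈ [-27/164, 5/164)
j=7 picked index 7: u0 ∈ [-31/328, 1/8)
intersection: [0, 5/164)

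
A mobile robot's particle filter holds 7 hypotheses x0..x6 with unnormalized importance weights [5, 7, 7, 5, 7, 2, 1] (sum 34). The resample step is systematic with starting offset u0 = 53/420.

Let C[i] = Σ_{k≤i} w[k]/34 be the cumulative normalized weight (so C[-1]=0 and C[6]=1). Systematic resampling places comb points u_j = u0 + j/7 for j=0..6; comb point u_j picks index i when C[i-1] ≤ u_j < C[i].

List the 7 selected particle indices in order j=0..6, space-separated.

C = [5/34, 6/17, 19/34, 12/17, 31/34, 33/34, 1]
j=0: u_0=53/420 ∈ [0, 5/34) → index 0
j=1: u_1=113/420 ∈ [5/34, 6/17) → index 1
j=2: u_2=173/420 ∈ [6/17, 19/34) → index 2
j=3: u_3=233/420 ∈ [6/17, 19/34) → index 2
j=4: u_4=293/420 ∈ [19/34, 12/17) → index 3
j=5: u_5=353/420 ∈ [12/17, 31/34) → index 4
j=6: u_6=59/60 ∈ [33/34, 1) → index 6

0 1 2 2 3 4 6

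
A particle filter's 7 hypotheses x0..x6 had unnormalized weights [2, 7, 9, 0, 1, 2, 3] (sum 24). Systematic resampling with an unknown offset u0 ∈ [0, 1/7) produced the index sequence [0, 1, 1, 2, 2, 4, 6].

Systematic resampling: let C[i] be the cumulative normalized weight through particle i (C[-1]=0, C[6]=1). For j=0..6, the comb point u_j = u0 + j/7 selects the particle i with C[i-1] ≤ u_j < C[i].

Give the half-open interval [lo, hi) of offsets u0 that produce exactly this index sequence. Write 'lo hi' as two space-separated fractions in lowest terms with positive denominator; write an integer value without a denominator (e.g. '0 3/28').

1/28 13/168

C = [1/12, 3/8, 3/4, 3/4, 19/24, 7/8, 1]
j=0 picked index 0: u0 ∈ [0, 1/12)
j=1 picked index 1: u0 ∈ [-5/84, 13/56)
j=2 picked index 1: u0 ∈ [-17/84, 5/56)
j=3 picked index 2: u0 ∈ [-3/56, 9/28)
j=4 picked index 2: u0 ∈ [-11/56, 5/28)
j=5 picked index 4: u0 ∈ [1/28, 13/168)
j=6 picked index 6: u0 ∈ [1/56, 1/7)
intersection: [1/28, 13/168)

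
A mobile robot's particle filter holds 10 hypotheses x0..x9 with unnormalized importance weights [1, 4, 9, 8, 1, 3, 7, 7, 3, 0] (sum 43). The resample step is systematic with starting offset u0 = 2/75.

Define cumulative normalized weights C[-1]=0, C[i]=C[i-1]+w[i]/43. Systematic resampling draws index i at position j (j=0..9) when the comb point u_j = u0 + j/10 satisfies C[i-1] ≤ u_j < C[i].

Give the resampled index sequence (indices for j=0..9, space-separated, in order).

1 2 2 3 3 4 6 6 7 7

C = [1/43, 5/43, 14/43, 22/43, 23/43, 26/43, 33/43, 40/43, 1, 1]
j=0: u_0=2/75 ∈ [1/43, 5/43) → index 1
j=1: u_1=19/150 ∈ [5/43, 14/43) → index 2
j=2: u_2=17/75 ∈ [5/43, 14/43) → index 2
j=3: u_3=49/150 ∈ [14/43, 22/43) → index 3
j=4: u_4=32/75 ∈ [14/43, 22/43) → index 3
j=5: u_5=79/150 ∈ [22/43, 23/43) → index 4
j=6: u_6=47/75 ∈ [26/43, 33/43) → index 6
j=7: u_7=109/150 ∈ [26/43, 33/43) → index 6
j=8: u_8=62/75 ∈ [33/43, 40/43) → index 7
j=9: u_9=139/150 ∈ [33/43, 40/43) → index 7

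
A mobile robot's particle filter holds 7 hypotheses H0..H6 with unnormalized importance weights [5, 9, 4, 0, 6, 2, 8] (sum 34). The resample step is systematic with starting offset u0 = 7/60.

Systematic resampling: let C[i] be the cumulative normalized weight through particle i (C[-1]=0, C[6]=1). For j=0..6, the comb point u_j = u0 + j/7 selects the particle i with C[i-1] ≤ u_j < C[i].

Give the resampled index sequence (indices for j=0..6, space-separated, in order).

C = [5/34, 7/17, 9/17, 9/17, 12/17, 13/17, 1]
j=0: u_0=7/60 ∈ [0, 5/34) → index 0
j=1: u_1=109/420 ∈ [5/34, 7/17) → index 1
j=2: u_2=169/420 ∈ [5/34, 7/17) → index 1
j=3: u_3=229/420 ∈ [9/17, 12/17) → index 4
j=4: u_4=289/420 ∈ [9/17, 12/17) → index 4
j=5: u_5=349/420 ∈ [13/17, 1) → index 6
j=6: u_6=409/420 ∈ [13/17, 1) → index 6

0 1 1 4 4 6 6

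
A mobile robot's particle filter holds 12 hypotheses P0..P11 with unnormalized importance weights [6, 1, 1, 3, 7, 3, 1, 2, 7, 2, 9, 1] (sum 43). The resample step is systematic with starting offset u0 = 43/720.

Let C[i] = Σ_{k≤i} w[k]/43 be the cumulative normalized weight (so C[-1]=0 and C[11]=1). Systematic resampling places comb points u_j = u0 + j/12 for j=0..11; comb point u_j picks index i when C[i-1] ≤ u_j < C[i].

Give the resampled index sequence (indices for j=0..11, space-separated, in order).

0 1 3 4 4 5 8 8 9 10 10 10

C = [6/43, 7/43, 8/43, 11/43, 18/43, 21/43, 22/43, 24/43, 31/43, 33/43, 42/43, 1]
j=0: u_0=43/720 ∈ [0, 6/43) → index 0
j=1: u_1=103/720 ∈ [6/43, 7/43) → index 1
j=2: u_2=163/720 ∈ [8/43, 11/43) → index 3
j=3: u_3=223/720 ∈ [11/43, 18/43) → index 4
j=4: u_4=283/720 ∈ [11/43, 18/43) → index 4
j=5: u_5=343/720 ∈ [18/43, 21/43) → index 5
j=6: u_6=403/720 ∈ [24/43, 31/43) → index 8
j=7: u_7=463/720 ∈ [24/43, 31/43) → index 8
j=8: u_8=523/720 ∈ [31/43, 33/43) → index 9
j=9: u_9=583/720 ∈ [33/43, 42/43) → index 10
j=10: u_10=643/720 ∈ [33/43, 42/43) → index 10
j=11: u_11=703/720 ∈ [33/43, 42/43) → index 10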